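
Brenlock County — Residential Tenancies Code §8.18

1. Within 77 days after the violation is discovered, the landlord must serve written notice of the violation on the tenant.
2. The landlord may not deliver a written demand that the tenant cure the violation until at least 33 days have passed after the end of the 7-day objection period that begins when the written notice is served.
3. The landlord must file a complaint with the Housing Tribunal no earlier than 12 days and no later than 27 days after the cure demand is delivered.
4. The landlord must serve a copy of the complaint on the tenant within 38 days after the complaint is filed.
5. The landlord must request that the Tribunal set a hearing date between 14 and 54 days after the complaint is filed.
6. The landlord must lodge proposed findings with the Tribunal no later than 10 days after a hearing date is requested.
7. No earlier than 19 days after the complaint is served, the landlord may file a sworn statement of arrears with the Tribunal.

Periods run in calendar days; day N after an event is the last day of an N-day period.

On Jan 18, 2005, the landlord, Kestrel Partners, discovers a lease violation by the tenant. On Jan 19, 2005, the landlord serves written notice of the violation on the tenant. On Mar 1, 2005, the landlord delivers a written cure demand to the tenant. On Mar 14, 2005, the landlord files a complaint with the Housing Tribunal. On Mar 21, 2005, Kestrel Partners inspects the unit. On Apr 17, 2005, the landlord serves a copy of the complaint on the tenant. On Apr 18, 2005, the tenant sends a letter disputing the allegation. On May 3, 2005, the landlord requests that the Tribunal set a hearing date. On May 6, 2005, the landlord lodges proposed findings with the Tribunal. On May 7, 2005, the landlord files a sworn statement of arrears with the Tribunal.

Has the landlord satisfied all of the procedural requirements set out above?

Yes

Step 1 — counting 77 days from Jan 18, 2005 (when the violation is discovered) gives a deadline of Apr 5, 2005; done Jan 19, 2005 — timely.
Step 2 — must wait 33 days from Jan 26, 2005 (end of the 7-day objection period, which began when the written notice is served on Jan 19, 2005), so not before Feb 28, 2005; Mar 1, 2005 is on or after that date.
Step 3 — 12 and 27 days from Mar 1, 2005 (when the cure demand is delivered) are Mar 13, 2005 and Mar 28, 2005 respectively; done Mar 14, 2005 — within the window.
Step 4 — counting 38 days from Mar 14, 2005 (when the complaint is filed) gives a deadline of Apr 21, 2005; completed Apr 17, 2005, before the deadline.
Step 5 — 14 and 54 days from Mar 14, 2005 (when the complaint is filed) are Mar 28, 2005 and May 7, 2005 respectively; done May 3, 2005, which is between those dates.
Step 6 — counting 10 days from May 3, 2005 (when a hearing date is requested) gives a deadline of May 13, 2005; completed May 6, 2005, before the deadline.
Step 7 — must wait 19 days from Apr 17, 2005 (when the complaint is served), so not before May 6, 2005; done May 7, 2005 — permitted.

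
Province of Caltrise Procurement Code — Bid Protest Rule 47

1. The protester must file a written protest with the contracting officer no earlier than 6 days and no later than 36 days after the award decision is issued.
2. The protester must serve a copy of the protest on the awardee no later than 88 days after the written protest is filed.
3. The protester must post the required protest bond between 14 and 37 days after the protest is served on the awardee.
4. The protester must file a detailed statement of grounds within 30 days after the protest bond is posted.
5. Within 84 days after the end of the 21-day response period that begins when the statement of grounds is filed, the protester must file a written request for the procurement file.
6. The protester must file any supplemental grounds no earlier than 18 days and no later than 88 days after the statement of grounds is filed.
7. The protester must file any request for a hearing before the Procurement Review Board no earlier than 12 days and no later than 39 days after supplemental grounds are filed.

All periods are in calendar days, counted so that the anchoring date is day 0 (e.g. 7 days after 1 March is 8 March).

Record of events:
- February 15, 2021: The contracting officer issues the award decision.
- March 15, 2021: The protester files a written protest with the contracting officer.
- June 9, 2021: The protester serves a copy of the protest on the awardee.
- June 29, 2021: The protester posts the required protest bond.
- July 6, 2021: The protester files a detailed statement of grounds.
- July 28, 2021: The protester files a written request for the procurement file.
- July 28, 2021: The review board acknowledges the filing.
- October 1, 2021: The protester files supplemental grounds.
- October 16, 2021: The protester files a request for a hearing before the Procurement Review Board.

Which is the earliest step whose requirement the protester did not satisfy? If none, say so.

Step 1 — 6 and 36 days from February 15, 2021 (when the award decision is issued) are February 21, 2021 and March 23, 2021 respectively; March 15, 2021 falls inside that range.
Step 2 — counting 88 days from March 15, 2021 (when the written protest is filed) gives a deadline of June 11, 2021; June 9, 2021 is within that limit.
Step 3 — 14 and 37 days from June 9, 2021 (when the protest is served on the awardee) are June 23, 2021 and July 16, 2021 respectively; June 29, 2021 falls inside that range.
Step 4 — counting 30 days from June 29, 2021 (when the protest bond is posted) gives a deadline of July 29, 2021; done July 6, 2021 — timely.
Step 5 — counting 84 days from July 27, 2021 (end of the 21-day response period, which began when the statement of grounds is filed on July 6, 2021) gives a deadline of October 19, 2021; July 28, 2021 is within that limit.
Step 6 — 18 and 88 days from July 6, 2021 (when the statement of grounds is filed) are July 24, 2021 and October 2, 2021 respectively; done October 1, 2021, which is between those dates.
Step 7 — 12 and 39 days from October 1, 2021 (when supplemental grounds are filed) are October 13, 2021 and November 9, 2021 respectively; done October 16, 2021 — within the window.

None — every step was satisfied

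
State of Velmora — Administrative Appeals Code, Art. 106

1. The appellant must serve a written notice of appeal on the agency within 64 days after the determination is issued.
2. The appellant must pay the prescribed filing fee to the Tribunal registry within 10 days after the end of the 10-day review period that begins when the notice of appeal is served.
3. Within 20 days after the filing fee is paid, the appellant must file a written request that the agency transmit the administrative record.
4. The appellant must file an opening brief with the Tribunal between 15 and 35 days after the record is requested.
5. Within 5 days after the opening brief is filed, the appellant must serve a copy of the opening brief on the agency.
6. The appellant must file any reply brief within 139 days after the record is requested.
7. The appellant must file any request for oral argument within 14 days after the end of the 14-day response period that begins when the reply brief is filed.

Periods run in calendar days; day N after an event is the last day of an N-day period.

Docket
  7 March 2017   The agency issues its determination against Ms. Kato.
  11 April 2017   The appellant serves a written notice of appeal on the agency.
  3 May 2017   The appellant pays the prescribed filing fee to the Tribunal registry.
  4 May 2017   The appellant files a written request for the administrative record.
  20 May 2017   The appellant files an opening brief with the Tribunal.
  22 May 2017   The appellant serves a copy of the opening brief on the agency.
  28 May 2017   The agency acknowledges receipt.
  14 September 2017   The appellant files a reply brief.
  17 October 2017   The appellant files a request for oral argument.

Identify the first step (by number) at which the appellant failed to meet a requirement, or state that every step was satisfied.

(1) due by 7 March 2017 + 64 days = 10 May 2017; completed 11 April 2017, before the deadline.
(2) due by 21 April 2017 + 10 days = 1 May 2017; done 3 May 2017 — 2 days late.

Step 2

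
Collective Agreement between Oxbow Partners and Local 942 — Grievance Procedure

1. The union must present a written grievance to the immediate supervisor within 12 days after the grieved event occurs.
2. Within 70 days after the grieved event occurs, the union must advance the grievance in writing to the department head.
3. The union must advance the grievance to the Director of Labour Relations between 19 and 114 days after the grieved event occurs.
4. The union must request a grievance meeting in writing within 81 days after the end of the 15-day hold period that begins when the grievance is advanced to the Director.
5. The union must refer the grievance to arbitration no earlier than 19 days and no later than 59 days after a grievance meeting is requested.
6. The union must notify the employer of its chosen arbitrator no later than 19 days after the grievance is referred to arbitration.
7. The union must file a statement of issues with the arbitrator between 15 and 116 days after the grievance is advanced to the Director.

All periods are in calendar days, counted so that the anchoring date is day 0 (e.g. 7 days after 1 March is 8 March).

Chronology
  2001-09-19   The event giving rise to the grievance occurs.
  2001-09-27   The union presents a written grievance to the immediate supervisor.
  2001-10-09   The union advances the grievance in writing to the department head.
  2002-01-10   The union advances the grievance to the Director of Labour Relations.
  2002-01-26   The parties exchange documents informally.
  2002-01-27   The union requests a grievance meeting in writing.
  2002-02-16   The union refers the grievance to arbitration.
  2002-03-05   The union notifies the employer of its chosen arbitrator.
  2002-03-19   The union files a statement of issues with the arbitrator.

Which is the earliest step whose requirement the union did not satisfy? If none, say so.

(1) due by 2001-09-19 + 12 days = 2001-10-01; 2001-09-27 is within that limit.
(2) due by 2001-09-19 + 70 days = 2001-11-28; 2001-10-09 is within that limit.
(3) the permitted window runs from 2001-09-19 + 19 = 2001-10-08 to 2001-09-19 + 114 = 2002-01-11; 2002-01-10 falls inside that range.
(4) due by 2002-01-25 + 81 days = 2002-04-16; done 2002-01-27 — timely.
(5) the permitted window runs from 2002-01-27 + 19 = 2002-02-15 to 2002-01-27 + 59 = 2002-03-27; 2002-02-16 falls inside that range.
(6) due by 2002-02-16 + 19 days = 2002-03-07; done 2002-03-05 — timely.
(7) the permitted window runs from 2002-01-10 + 15 = 2002-01-25 to 2002-01-10 + 116 = 2002-05-06; done 2002-03-19, which is between those dates.

None — every step was satisfied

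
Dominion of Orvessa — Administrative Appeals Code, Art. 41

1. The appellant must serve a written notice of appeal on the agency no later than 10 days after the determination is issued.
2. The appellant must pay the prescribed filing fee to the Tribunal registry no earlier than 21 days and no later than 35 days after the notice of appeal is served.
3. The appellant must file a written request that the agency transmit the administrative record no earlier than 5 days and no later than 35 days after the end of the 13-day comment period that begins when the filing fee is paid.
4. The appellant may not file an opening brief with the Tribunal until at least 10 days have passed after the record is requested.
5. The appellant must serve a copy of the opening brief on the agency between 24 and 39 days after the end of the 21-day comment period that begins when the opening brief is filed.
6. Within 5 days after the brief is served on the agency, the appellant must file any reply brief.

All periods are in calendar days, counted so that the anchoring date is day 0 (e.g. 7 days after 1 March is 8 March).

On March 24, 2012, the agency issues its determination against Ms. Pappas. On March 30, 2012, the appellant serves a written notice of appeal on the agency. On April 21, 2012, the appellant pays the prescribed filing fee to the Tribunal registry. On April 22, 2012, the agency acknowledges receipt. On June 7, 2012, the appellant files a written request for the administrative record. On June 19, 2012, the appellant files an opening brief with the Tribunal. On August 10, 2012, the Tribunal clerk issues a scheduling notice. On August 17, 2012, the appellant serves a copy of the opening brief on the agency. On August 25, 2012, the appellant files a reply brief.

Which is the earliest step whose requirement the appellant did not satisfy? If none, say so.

(1) due by March 24, 2012 + 10 days = April 3, 2012; March 30, 2012 is within that limit.
(2) the permitted window runs from March 30, 2012 + 21 = April 20, 2012 to March 30, 2012 + 35 = May 4, 2012; done April 21, 2012, which is between those dates.
(3) the permitted window runs from May 4, 2012 + 5 = May 9, 2012 to May 4, 2012 + 35 = June 8, 2012; done June 7, 2012, which is between those dates.
(4) permitted from June 7, 2012 + 10 days = June 17, 2012 onward; done June 19, 2012 — permitted.
(5) the permitted window runs from July 10, 2012 + 24 = August 3, 2012 to July 10, 2012 + 39 = August 18, 2012; done August 17, 2012, which is between those dates.
(6) due by August 17, 2012 + 5 days = August 22, 2012; August 25, 2012 misses that deadline by 3 days.
Later steps need not be reached.

Step 6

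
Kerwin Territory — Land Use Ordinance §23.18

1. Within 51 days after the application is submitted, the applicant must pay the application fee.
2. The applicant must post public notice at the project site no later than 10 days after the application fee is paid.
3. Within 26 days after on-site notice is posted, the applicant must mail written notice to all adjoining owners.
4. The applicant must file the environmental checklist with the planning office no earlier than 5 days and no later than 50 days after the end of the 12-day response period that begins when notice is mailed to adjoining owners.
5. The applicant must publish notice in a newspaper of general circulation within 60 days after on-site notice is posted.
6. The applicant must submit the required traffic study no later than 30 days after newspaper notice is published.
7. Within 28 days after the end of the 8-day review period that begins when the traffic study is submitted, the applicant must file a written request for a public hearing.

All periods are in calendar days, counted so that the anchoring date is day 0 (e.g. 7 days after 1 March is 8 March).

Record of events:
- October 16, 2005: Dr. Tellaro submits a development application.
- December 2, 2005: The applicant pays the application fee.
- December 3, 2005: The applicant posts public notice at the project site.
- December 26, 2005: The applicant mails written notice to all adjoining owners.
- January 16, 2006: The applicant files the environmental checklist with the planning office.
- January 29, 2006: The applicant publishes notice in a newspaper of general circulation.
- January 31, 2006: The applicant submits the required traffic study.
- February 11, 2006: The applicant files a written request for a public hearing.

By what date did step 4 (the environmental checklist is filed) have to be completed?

February 26, 2006

Notice is mailed to adjoining owners on December 26, 2005; the 12-day response period therefore ends January 7, 2006, and step 4 runs from that date. The window is 5–50 days after January 7, 2006; it closes on February 26, 2006.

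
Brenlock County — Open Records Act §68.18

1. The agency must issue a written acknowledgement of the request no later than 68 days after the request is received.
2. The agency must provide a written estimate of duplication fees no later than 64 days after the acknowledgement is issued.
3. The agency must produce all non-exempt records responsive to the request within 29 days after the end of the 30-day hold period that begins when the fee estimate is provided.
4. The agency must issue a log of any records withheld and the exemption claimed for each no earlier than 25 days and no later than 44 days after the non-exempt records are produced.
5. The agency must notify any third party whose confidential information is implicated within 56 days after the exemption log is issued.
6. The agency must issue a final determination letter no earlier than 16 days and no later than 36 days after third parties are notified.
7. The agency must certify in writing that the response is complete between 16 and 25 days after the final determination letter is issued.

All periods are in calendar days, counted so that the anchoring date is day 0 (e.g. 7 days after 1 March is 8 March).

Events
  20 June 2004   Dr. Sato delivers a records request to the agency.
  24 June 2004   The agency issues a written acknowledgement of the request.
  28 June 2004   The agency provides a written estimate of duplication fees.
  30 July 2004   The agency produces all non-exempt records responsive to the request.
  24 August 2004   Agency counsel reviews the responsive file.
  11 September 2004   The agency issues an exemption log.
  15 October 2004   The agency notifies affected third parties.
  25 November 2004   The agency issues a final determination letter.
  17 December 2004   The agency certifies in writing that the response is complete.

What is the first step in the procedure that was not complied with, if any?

Step 1 — counting 68 days from 20 June 2004 (when the request is received) gives a deadline of 27 August 2004; 24 June 2004 is within that limit.
Step 2 — counting 64 days from 24 June 2004 (when the acknowledgement is issued) gives a deadline of 27 August 2004; 28 June 2004 is within that limit.
Step 3 — counting 29 days from 28 July 2004 (end of the 30-day hold period, which began when the fee estimate is provided on 28 June 2004) gives a deadline of 26 August 2004; completed 30 July 2004, before the deadline.
Step 4 — 25 and 44 days from 30 July 2004 (when the non-exempt records are produced) are 24 August 2004 and 12 September 2004 respectively; done 11 September 2004, which is between those dates.
Step 5 — counting 56 days from 11 September 2004 (when the exemption log is issued) gives a deadline of 6 November 2004; 15 October 2004 is within that limit.
Step 6 — 16 and 36 days from 15 October 2004 (when third parties are notified) are 31 October 2004 and 20 November 2004 respectively; 25 November 2004 is 5 days past the end of the window.
No need to go further; step 6 was not satisfied.

Step 6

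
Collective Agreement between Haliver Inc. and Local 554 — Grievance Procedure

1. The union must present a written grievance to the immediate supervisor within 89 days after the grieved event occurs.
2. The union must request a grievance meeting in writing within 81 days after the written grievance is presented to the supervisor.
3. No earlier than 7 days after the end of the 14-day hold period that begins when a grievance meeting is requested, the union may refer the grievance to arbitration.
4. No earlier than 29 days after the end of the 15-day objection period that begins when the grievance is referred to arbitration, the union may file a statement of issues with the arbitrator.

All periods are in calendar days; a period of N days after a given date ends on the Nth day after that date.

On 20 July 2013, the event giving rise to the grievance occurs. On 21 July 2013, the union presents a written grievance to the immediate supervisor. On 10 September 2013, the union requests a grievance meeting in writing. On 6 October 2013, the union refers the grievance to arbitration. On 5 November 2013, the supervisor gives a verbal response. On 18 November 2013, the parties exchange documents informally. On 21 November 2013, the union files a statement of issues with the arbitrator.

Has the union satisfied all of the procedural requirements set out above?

Yes

(1) due by 20 July 2013 + 89 days = 17 October 2013; completed 21 July 2013, before the deadline.
(2) due by 21 July 2013 + 81 days = 10 October 2013; completed 10 September 2013, before the deadline.
(3) permitted from 24 September 2013 + 7 days = 1 October 2013 onward; done 6 October 2013, after the minimum wait.
(4) permitted from 21 October 2013 + 29 days = 19 November 2013 onward; 21 November 2013 is on or after that date.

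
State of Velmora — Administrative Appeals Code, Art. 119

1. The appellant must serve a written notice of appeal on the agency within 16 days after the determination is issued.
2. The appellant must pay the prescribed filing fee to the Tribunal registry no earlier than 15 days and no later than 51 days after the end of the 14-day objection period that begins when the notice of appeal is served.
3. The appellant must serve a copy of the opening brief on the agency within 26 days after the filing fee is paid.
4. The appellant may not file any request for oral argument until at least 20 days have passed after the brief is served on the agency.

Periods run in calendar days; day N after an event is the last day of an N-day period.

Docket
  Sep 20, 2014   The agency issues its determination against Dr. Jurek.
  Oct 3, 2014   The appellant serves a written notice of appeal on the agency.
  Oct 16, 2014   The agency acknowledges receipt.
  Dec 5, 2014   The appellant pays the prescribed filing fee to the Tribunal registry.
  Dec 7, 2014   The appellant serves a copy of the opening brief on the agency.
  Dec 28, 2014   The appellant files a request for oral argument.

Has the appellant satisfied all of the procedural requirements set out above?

Step 1: 16 days after Sep 20, 2014 (when the determination is issued) is Oct 6, 2014; completed Oct 3, 2014, before the deadline.
Step 2: the window is 15–51 days after Oct 17, 2014 (end of the 14-day objection period, which began when the notice of appeal is served on Oct 3, 2014), so Nov 1, 2014 through Dec 7, 2014; Dec 5, 2014 falls inside that range.
Step 3: 26 days after Dec 5, 2014 (when the filing fee is paid) is Dec 31, 2014; done Dec 7, 2014 — timely.
Step 4: the earliest permitted date is 20 days after Dec 7, 2014 (when the brief is served on the agency), i.e. Dec 27, 2014; Dec 28, 2014 is on or after that date.

Yes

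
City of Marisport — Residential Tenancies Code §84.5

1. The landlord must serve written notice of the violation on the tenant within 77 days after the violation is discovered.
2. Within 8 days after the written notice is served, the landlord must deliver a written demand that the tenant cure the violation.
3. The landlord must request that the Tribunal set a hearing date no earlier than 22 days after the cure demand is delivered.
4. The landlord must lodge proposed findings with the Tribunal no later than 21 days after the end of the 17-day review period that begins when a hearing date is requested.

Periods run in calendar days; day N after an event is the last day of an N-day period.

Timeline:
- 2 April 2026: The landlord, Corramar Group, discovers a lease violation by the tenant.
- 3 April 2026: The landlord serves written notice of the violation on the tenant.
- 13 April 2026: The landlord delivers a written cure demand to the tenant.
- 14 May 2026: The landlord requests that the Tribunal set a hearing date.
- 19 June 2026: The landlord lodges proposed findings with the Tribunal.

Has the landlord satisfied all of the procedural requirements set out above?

No

(1) due by 2 April 2026 + 77 days = 18 June 2026; 3 April 2026 is within that limit.
(2) due by 3 April 2026 + 8 days = 11 April 2026; 13 April 2026 misses that deadline by 2 days.
Later steps need not be reached.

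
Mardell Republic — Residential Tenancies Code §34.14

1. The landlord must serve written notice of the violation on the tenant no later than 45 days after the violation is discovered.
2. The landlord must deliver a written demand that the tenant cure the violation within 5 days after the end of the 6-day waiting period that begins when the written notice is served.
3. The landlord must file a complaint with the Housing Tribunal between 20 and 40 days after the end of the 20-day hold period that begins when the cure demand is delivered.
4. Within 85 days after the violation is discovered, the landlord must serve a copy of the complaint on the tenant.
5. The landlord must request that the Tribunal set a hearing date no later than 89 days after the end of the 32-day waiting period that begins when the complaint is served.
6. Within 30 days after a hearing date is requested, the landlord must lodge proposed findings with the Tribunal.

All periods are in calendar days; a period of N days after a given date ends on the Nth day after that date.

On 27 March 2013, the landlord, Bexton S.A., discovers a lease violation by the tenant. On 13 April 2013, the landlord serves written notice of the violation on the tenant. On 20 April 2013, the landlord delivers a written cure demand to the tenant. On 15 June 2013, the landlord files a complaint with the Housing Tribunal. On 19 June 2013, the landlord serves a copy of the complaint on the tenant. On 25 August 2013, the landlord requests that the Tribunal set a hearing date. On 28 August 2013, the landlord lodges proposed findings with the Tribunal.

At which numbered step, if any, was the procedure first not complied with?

None — every step was satisfied

Step 1 — counting 45 days from 27 March 2013 (when the violation is discovered) gives a deadline of 11 May 2013; completed 13 April 2013, before the deadline.
Step 2 — counting 5 days from 19 April 2013 (end of the 6-day waiting period, which began when the written notice is served on 13 April 2013) gives a deadline of 24 April 2013; done 20 April 2013 — timely.
Step 3 — 20 and 40 days from 10 May 2013 (end of the 20-day hold period, which began when the cure demand is delivered on 20 April 2013) are 30 May 2013 and 19 June 2013 respectively; 15 June 2013 falls inside that range.
Step 4 — counting 85 days from 27 March 2013 (when the violation is discovered) gives a deadline of 20 June 2013; 19 June 2013 is within that limit.
Step 5 — counting 89 days from 21 July 2013 (end of the 32-day waiting period, which began when the complaint is served on 19 June 2013) gives a deadline of 18 October 2013; 25 August 2013 is within that limit.
Step 6 — counting 30 days from 25 August 2013 (when a hearing date is requested) gives a deadline of 24 September 2013; 28 August 2013 is within that limit.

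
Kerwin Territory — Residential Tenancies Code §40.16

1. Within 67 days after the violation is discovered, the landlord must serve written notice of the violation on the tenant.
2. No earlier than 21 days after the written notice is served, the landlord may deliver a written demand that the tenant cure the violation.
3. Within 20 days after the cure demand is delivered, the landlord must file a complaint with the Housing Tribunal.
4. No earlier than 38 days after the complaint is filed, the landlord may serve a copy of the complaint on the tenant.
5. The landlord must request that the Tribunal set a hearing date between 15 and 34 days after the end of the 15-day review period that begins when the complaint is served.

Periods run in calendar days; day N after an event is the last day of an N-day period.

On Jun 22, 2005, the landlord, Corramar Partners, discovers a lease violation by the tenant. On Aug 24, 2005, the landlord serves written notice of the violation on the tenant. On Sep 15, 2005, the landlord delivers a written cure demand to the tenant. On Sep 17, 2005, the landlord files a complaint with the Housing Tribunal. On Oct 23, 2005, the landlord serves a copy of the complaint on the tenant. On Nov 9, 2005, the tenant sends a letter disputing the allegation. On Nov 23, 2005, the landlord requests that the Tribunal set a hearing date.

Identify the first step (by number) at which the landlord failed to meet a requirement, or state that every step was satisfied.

(1) due by Jun 22, 2005 + 67 days = Aug 28, 2005; Aug 24, 2005 is within that limit.
(2) permitted from Aug 24, 2005 + 21 days = Sep 14, 2005 onward; done Sep 15, 2005, after the minimum wait.
(3) due by Sep 15, 2005 + 20 days = Oct 5, 2005; Sep 17, 2005 is within that limit.
(4) permitted from Sep 17, 2005 + 38 days = Oct 25, 2005 onward; Oct 23, 2005 is 2 days before the earliest permitted date.
Later steps need not be reached.

Step 4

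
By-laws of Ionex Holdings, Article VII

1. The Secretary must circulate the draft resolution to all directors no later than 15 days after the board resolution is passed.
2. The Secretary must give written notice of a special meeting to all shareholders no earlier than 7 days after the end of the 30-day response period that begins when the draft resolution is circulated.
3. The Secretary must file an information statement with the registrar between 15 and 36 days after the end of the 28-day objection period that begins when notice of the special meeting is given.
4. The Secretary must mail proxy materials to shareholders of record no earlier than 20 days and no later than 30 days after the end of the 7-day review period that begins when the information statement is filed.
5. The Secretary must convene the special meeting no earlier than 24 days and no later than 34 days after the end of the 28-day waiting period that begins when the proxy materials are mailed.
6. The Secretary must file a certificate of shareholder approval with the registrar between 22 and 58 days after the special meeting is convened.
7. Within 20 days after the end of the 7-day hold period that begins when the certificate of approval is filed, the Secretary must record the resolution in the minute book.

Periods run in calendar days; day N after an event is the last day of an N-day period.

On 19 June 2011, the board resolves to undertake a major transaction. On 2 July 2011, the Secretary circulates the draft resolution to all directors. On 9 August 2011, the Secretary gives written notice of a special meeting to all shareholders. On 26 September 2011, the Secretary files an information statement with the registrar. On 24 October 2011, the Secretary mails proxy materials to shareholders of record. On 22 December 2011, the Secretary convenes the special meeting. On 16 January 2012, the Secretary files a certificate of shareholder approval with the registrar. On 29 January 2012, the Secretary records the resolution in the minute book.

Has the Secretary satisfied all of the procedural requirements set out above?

(1) due by 19 June 2011 + 15 days = 4 July 2011; done 2 July 2011 — timely.
(2) permitted from 1 August 2011 + 7 days = 8 August 2011 onward; 9 August 2011 is on or after that date.
(3) the permitted window runs from 6 September 2011 + 15 = 21 September 2011 to 6 September 2011 + 36 = 12 October 2011; done 26 September 2011, which is between those dates.
(4) the permitted window runs from 3 October 2011 + 20 = 23 October 2011 to 3 October 2011 + 30 = 2 November 2011; 24 October 2011 falls inside that range.
(5) the permitted window runs from 21 November 2011 + 24 = 15 December 2011 to 21 November 2011 + 34 = 25 December 2011; 22 December 2011 falls inside that range.
(6) the permitted window runs from 22 December 2011 + 22 = 13 January 2012 to 22 December 2011 + 58 = 18 February 2012; done 16 January 2012, which is between those dates.
(7) due by 23 January 2012 + 20 days = 12 February 2012; 29 January 2012 is within that limit.

Yes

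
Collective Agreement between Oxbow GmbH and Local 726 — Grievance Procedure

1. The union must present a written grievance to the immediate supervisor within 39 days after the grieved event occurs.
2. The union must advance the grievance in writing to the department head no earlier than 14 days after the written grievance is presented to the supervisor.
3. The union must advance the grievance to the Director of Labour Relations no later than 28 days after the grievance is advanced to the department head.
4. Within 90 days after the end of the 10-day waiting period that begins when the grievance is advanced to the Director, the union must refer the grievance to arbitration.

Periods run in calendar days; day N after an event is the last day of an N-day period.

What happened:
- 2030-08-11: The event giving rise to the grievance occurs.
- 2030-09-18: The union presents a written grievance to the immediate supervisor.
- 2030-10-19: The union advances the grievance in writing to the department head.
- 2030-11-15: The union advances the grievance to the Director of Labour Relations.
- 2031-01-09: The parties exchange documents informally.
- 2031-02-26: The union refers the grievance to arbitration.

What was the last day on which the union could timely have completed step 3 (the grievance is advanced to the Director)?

2030-11-16

Step 3 runs from 2030-10-19, when the grievance is advanced to the department head. 28 days after 2030-10-19 is 2030-11-16.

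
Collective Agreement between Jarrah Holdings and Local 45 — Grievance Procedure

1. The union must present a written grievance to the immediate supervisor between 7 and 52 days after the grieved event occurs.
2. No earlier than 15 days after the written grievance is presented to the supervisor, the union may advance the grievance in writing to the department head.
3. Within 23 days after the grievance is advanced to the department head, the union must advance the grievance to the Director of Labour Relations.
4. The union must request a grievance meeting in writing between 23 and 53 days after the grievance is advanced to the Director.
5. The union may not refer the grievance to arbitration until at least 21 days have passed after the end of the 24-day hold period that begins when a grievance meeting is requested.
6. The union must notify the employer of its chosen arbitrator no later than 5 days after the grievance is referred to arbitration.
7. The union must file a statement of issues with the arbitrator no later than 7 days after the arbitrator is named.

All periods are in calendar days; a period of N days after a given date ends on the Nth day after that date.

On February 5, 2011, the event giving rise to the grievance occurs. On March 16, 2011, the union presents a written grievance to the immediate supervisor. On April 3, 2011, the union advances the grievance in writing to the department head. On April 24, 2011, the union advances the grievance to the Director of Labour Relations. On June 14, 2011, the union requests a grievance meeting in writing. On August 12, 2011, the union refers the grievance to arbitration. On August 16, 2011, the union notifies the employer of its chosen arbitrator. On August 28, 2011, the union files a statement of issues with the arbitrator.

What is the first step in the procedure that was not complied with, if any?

Step 7

(1) the permitted window runs from February 5, 2011 + 7 = February 12, 2011 to February 5, 2011 + 52 = March 29, 2011; done March 16, 2011, which is between those dates.
(2) permitted from March 16, 2011 + 15 days = March 31, 2011 onward; April 3, 2011 is on or after that date.
(3) due by April 3, 2011 + 23 days = April 26, 2011; April 24, 2011 is within that limit.
(4) the permitted window runs from April 24, 2011 + 23 = May 17, 2011 to April 24, 2011 + 53 = June 16, 2011; done June 14, 2011, which is between those dates.
(5) permitted from July 8, 2011 + 21 days = July 29, 2011 onward; done August 12, 2011 — permitted.
(6) due by August 12, 2011 + 5 days = August 17, 2011; done August 16, 2011 — timely.
(7) due by August 16, 2011 + 7 days = August 23, 2011; not done until August 28, 2011, 5 days after the deadline.
The procedure was therefore not followed at step 7.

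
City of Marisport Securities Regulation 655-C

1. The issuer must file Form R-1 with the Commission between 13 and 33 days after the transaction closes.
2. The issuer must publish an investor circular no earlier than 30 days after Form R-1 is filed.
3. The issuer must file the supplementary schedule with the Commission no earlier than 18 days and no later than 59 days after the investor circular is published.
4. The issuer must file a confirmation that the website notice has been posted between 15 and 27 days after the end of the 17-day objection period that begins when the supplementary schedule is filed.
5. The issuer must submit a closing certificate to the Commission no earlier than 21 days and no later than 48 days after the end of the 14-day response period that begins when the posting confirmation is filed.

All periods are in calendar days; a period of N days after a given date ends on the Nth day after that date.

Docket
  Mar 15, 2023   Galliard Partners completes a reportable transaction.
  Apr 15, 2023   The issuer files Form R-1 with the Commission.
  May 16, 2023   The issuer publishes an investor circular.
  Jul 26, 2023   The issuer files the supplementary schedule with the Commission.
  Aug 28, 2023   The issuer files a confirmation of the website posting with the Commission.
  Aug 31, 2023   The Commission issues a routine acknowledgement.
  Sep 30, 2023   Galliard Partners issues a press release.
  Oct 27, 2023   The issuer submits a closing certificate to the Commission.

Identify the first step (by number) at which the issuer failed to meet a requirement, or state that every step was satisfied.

Step 3

Step 1: the window is 13–33 days after Mar 15, 2023 (when the transaction closes), so Mar 28, 2023 through Apr 17, 2023; done Apr 15, 2023, which is between those dates.
Step 2: the earliest permitted date is 30 days after Apr 15, 2023 (when Form R-1 is filed), i.e. May 15, 2023; done May 16, 2023 — permitted.
Step 3: the window is 18–59 days after May 16, 2023 (when the investor circular is published), so Jun 3, 2023 through Jul 14, 2023; done Jul 26, 2023 — 12 days after the window closed.
The analysis stops there.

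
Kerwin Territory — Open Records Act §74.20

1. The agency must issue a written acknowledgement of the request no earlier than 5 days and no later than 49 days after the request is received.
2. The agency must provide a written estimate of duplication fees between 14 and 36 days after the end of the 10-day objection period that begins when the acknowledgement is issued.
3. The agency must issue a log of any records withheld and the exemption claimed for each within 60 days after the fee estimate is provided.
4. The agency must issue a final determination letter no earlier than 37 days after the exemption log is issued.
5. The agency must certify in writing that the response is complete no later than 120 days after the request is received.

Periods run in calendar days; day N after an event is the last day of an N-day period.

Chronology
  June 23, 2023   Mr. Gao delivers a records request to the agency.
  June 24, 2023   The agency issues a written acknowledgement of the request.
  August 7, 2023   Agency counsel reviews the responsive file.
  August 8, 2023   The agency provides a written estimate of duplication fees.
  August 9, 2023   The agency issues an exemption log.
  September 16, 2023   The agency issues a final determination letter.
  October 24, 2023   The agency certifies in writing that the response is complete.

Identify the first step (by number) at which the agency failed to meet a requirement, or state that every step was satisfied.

Step 1

(1) the permitted window runs from June 23, 2023 + 5 = June 28, 2023 to June 23, 2023 + 49 = August 11, 2023; June 24, 2023 is 4 days too early.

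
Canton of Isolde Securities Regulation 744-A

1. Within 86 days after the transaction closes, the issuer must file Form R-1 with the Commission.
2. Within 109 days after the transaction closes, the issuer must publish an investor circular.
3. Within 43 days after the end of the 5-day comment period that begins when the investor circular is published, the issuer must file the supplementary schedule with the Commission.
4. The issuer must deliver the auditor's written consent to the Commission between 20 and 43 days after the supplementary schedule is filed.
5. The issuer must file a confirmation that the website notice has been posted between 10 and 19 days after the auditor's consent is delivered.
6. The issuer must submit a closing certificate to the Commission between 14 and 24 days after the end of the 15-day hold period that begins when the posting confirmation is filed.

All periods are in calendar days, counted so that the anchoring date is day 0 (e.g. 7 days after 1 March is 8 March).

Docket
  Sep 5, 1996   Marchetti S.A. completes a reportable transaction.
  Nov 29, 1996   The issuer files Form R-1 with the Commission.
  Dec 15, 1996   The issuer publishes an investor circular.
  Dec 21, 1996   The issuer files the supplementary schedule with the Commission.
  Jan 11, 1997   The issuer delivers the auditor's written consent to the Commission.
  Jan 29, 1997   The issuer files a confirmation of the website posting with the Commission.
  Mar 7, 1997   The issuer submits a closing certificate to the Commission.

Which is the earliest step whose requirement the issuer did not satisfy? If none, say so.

None — every step was satisfied

Step 1: 86 days after Sep 5, 1996 (when the transaction closes) is Nov 30, 1996; completed Nov 29, 1996, before the deadline.
Step 2: 109 days after Sep 5, 1996 (when the transaction closes) is Dec 23, 1996; completed Dec 15, 1996, before the deadline.
Step 3: 43 days after Dec 20, 1996 (end of the 5-day comment period, which began when the investor circular is published on Dec 15, 1996) is Feb 1, 1997; Dec 21, 1996 is within that limit.
Step 4: the window is 20–43 days after Dec 21, 1996 (when the supplementary schedule is filed), so Jan 10, 1997 through Feb 2, 1997; done Jan 11, 1997, which is between those dates.
Step 5: the window is 10–19 days after Jan 11, 1997 (when the auditor's consent is delivered), so Jan 21, 1997 through Jan 30, 1997; done Jan 29, 1997 — within the window.
Step 6: the window is 14–24 days after Feb 13, 1997 (end of the 15-day hold period, which began when the posting confirmation is filed on Jan 29, 1997), so Feb 27, 1997 through Mar 9, 1997; done Mar 7, 1997 — within the window.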